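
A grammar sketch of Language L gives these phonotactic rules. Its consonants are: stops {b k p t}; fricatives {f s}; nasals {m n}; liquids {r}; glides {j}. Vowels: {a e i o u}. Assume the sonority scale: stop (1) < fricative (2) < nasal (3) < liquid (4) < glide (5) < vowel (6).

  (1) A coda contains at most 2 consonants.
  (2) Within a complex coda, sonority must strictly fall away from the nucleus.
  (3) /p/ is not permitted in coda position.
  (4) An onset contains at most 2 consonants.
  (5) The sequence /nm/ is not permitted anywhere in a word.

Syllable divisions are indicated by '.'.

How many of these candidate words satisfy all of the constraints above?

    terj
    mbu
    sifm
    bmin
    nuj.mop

2

terj — violates constraint 2: syllable 1 coda /rj/: /r/ (liquid, 4) → /j/ (glide, 5) does not fall → not permitted
mbu — σ1 onset /mb/ (2C), coda /∅/ ok → permitted
sifm — violates constraint 2: syllable 1 coda /fm/: /f/ (fricative, 2) → /m/ (nasal, 3) does not fall → not permitted
bmin — σ1 onset /bm/ (2C), coda /n/ ok → permitted
nuj.mop — violates constraint 3: syllable 2 coda contains /p/ → not permitted
Permitted: mbu, bmin → 2.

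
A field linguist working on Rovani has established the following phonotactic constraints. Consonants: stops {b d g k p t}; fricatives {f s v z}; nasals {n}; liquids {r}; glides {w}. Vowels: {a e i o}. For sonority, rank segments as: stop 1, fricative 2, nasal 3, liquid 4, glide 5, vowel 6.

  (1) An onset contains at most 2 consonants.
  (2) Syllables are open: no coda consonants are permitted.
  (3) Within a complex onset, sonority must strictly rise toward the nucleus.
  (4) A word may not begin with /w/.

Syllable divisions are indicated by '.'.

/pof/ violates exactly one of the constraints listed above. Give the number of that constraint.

/pof/: syllable 1 coda /f/ has 1 consonant (> 0).
This is a violation of constraint 2: "Syllables are open: no coda consonants are permitted."
The remaining constraints (1, 3, 4) are satisfied.

2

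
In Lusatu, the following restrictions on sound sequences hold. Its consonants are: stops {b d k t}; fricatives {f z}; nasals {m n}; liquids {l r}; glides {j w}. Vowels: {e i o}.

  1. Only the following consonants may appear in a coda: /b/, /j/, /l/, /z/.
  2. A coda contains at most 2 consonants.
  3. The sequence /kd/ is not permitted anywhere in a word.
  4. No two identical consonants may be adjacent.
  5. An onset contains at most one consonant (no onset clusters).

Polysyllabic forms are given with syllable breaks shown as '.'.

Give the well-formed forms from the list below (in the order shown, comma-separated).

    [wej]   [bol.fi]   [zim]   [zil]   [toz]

[wej], [bol.fi], [zil], [toz]

[wej] — σ1 onset /w/, coda /j/ ok → well-formed
[bol.fi] — σ1 onset /b/, coda /l/ ok; σ2 onset /f/, coda /∅/ ok → well-formed
[zim] — violates constraint 1: syllable 1 coda contains /m/, which is not a licensed coda consonant → ill-formed
[zil] — σ1 onset /z/, coda /l/ ok → well-formed
[toz] — σ1 onset /t/, coda /z/ ok → well-formed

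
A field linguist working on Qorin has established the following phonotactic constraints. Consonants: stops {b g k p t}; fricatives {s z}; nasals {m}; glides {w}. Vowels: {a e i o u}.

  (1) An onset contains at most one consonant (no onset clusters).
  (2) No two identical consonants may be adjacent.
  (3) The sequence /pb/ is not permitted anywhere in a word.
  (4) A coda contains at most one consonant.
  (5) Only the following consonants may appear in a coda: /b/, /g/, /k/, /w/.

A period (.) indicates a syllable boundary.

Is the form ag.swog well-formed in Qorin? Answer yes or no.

ag.swog — violates constraint 1: syllable 2 onset /sw/ has 2 consonants (> 1) → ill-formed

no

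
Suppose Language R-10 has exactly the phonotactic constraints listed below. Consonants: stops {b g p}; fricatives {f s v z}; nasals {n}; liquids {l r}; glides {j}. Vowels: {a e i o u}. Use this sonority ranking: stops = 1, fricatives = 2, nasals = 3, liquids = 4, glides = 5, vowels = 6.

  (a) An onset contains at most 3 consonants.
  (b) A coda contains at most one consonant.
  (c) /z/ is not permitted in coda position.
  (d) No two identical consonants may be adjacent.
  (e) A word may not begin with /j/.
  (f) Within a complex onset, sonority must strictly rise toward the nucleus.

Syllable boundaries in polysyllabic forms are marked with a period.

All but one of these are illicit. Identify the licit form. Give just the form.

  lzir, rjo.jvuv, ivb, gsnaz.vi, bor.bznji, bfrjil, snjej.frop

lzir — violates constraint (f): syllable 1 onset /lz/: /l/ (liquid, 4) → /z/ (fricative, 2) does not rise → illicit
rjo.jvuv — violates constraint (f): syllable 2 onset /jv/: /j/ (glide, 5) → /v/ (fricative, 2) does not rise → illicit
ivb — violates constraint (b): syllable 1 coda /vb/ has 2 consonants (> 1) → illicit
gsnaz.vi — violates constraint (c): syllable 1 coda contains /z/ → illicit
bor.bznji — violates constraint (a): syllable 2 onset /bznj/ has 4 consonants (> 3) → illicit
bfrjil — violates constraint (a): syllable 1 onset /bfrj/ has 4 consonants (> 3) → illicit
snjej.frop — σ1 onset /snj/ (2→3→5 rises), coda /j/ ok; σ2 onset /fr/ (2→4 rises), coda /p/ ok → licit

snjej.frop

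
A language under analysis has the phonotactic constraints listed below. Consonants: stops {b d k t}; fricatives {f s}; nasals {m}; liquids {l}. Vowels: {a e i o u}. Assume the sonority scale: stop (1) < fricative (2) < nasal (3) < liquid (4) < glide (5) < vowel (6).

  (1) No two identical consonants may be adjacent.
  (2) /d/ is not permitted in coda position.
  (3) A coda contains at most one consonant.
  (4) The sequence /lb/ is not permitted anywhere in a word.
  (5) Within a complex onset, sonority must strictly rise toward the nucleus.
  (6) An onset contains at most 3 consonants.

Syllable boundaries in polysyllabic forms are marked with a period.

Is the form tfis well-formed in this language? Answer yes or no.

tfis — σ1 onset /tf/ (1→2 rises), coda /s/ ok → well-formed

yes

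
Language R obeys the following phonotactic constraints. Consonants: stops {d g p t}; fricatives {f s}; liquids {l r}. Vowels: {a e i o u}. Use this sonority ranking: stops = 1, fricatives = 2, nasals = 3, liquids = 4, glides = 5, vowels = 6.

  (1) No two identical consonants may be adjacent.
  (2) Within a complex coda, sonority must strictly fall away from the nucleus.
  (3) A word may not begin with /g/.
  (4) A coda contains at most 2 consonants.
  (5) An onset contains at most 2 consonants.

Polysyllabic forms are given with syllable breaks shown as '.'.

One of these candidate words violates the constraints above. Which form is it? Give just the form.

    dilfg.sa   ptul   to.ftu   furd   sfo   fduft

dilfg.sa

dilfg.sa — violates constraint 4: syllable 1 coda /lfg/ has 3 consonants (> 2) → phonotactically illegal
ptul — σ1 onset /pt/ (2C), coda /l/ ok → phonotactically legal
to.ftu — σ1 onset /t/, coda /∅/ ok; σ2 onset /ft/ (2C), coda /∅/ ok → phonotactically legal
furd — σ1 onset /f/, coda /rd/ (4→1 falls) ok → phonotactically legal
sfo — σ1 onset /sf/ (2C), coda /∅/ ok → phonotactically legal
fduft — σ1 onset /fd/ (2C), coda /ft/ (2→1 falls) ok → phonotactically legal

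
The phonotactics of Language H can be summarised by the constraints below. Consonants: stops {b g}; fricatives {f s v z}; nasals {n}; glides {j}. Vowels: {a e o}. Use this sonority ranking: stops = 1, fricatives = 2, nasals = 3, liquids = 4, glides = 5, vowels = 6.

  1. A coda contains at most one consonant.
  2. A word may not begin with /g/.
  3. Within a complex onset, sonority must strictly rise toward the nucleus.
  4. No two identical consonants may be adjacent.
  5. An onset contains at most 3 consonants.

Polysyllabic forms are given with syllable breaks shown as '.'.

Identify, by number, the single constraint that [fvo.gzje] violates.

[fvo.gzje]: syllable 1 onset /fv/: /f/ (fricative, 2) → /v/ (fricative, 2) does not rise.
This is a violation of constraint 3: "Within a complex onset, sonority must strictly rise toward the nucleus."
The remaining constraints (1, 2, 4, 5) are satisfied.

3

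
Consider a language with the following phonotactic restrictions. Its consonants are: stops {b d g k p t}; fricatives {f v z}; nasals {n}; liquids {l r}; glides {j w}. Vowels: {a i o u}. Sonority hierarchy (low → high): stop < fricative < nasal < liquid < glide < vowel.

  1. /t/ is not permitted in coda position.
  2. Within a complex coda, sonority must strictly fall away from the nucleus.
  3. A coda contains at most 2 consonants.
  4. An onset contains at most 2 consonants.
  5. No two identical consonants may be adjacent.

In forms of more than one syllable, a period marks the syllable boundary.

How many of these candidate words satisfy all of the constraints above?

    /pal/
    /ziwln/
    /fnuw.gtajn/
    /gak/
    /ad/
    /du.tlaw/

5

/pal/ — σ1 onset /p/, coda /l/ ok → well-formed
/ziwln/ — violates constraint 3: syllable 1 coda /wln/ has 3 consonants (> 2) → ill-formed
/fnuw.gtajn/ — σ1 onset /fn/ (2C), coda /w/ ok; σ2 onset /gt/ (2C), coda /jn/ (5→3 falls) ok → well-formed
/gak/ — σ1 onset /g/, coda /k/ ok → well-formed
/ad/ — σ1 onset /∅/, coda /d/ ok → well-formed
/du.tlaw/ — σ1 onset /d/, coda /∅/ ok; σ2 onset /tl/ (2C), coda /w/ ok → well-formed
Well-formed: /pal/, /fnuw.gtajn/, /gak/, /ad/, /du.tlaw/ → 5.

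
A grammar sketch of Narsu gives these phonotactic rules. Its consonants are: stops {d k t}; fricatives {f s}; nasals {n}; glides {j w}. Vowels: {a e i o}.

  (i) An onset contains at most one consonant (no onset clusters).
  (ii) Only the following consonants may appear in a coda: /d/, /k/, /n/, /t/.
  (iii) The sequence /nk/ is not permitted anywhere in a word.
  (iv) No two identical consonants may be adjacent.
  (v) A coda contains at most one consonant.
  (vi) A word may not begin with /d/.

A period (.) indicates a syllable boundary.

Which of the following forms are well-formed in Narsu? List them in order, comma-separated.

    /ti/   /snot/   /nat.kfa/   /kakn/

/ti/ — σ1 onset /t/, coda /∅/ ok → well-formed
/snot/ — violates constraint (i): syllable 1 onset /sn/ has 2 consonants (> 1) → ill-formed
/nat.kfa/ — violates constraint (i): syllable 2 onset /kf/ has 2 consonants (> 1) → ill-formed
/kakn/ — violates constraint (v): syllable 1 coda /kn/ has 2 consonants (> 1) → ill-formed

/ti/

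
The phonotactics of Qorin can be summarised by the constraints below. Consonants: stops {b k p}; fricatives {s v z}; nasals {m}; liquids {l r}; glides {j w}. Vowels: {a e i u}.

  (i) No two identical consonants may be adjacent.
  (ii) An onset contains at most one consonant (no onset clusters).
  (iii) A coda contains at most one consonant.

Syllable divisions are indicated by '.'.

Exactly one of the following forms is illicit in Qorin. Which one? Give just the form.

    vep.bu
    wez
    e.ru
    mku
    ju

vep.bu — σ1 onset /v/, coda /p/ ok; σ2 onset /b/, coda /∅/ ok → licit
wez — σ1 onset /w/, coda /z/ ok → licit
e.ru — σ1 onset /∅/, coda /∅/ ok; σ2 onset /r/, coda /∅/ ok → licit
mku — violates constraint (ii): syllable 1 onset /mk/ has 2 consonants (> 1) → illicit
ju — σ1 onset /j/, coda /∅/ ok → licit

mku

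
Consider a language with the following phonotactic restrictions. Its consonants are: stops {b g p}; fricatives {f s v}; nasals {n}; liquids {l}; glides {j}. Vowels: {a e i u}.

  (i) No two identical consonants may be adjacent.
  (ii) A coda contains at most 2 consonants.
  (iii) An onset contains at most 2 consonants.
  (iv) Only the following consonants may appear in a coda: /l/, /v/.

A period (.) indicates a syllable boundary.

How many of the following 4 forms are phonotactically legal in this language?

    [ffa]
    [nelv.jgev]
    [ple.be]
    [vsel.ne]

[ffa] — violates constraint (i): adjacent identical consonants /ff/ → phonotactically illegal
[nelv.jgev] — σ1 onset /n/, coda /lv/ (2C) ok; σ2 onset /jg/ (2C), coda /v/ ok → phonotactically legal
[ple.be] — σ1 onset /pl/ (2C), coda /∅/ ok; σ2 onset /b/, coda /∅/ ok → phonotactically legal
[vsel.ne] — σ1 onset /vs/ (2C), coda /l/ ok; σ2 onset /n/, coda /∅/ ok → phonotactically legal
Phonotactically legal: [nelv.jgev], [ple.be], [vsel.ne] → 3.

3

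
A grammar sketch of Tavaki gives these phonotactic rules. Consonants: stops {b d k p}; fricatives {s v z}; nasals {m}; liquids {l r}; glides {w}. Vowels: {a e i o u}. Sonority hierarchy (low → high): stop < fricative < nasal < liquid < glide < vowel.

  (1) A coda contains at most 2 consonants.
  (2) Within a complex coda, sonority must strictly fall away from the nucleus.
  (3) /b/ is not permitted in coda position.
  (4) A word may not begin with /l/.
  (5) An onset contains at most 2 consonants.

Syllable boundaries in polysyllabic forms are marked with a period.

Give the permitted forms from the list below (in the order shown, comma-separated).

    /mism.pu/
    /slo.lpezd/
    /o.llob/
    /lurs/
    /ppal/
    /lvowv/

/mism.pu/ — violates constraint 2: syllable 1 coda /sm/: /s/ (fricative, 2) → /m/ (nasal, 3) does not fall → not permitted
/slo.lpezd/ — σ1 onset /sl/ (2C), coda /∅/ ok; σ2 onset /lp/ (2C), coda /zd/ (2→1 falls) ok → permitted
/o.llob/ — violates constraint 3: syllable 2 coda contains /b/ → not permitted
/lurs/ — violates constraint 4: word begins with /l/ → not permitted
/ppal/ — σ1 onset /pp/ (2C), coda /l/ ok → permitted
/lvowv/ — violates constraint 4: word begins with /l/ → not permitted

/slo.lpezd/, /ppal/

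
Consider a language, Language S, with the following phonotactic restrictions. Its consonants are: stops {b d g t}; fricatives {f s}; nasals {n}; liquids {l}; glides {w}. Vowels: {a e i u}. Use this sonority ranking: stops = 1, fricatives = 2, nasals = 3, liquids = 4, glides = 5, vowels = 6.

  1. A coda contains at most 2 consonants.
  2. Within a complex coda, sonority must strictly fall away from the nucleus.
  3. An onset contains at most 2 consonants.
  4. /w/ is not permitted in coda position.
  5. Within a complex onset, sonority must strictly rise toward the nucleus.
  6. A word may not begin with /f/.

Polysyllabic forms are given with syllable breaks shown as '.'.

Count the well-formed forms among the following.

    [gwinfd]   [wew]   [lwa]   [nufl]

[gwinfd] — violates constraint 1: syllable 1 coda /nfd/ has 3 consonants (> 2) → ill-formed
[wew] — violates constraint 4: syllable 1 coda contains /w/ → ill-formed
[lwa] — σ1 onset /lw/ (4→5 rises), coda /∅/ ok → well-formed
[nufl] — violates constraint 2: syllable 1 coda /fl/: /f/ (fricative, 2) → /l/ (liquid, 4) does not fall → ill-formed
Well-formed: [lwa] → 1.

1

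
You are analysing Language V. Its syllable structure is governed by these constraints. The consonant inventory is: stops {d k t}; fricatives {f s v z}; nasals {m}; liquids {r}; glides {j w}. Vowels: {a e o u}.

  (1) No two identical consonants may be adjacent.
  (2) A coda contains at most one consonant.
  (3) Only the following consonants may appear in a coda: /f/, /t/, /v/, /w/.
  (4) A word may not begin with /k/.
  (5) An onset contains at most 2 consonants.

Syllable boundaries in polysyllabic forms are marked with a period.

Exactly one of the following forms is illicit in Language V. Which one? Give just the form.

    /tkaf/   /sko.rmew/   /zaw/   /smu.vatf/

/smu.vatf/

/tkaf/ — σ1 onset /tk/ (2C), coda /f/ ok → licit
/sko.rmew/ — σ1 onset /sk/ (2C), coda /∅/ ok; σ2 onset /rm/ (2C), coda /w/ ok → licit
/zaw/ — σ1 onset /z/, coda /w/ ok → licit
/smu.vatf/ — violates constraint 2: syllable 2 coda /tf/ has 2 consonants (> 1) → illicit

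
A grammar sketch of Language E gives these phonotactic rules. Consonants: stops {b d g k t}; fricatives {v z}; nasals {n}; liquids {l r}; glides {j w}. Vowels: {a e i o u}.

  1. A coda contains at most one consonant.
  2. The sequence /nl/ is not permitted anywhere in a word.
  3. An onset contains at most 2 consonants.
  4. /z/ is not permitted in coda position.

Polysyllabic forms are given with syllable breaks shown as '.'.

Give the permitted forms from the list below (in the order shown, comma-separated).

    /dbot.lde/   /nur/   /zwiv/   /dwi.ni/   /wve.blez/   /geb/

/dbot.lde/ — σ1 onset /db/ (2C), coda /t/ ok; σ2 onset /ld/ (2C), coda /∅/ ok → permitted
/nur/ — σ1 onset /n/, coda /r/ ok → permitted
/zwiv/ — σ1 onset /zw/ (2C), coda /v/ ok → permitted
/dwi.ni/ — σ1 onset /dw/ (2C), coda /∅/ ok; σ2 onset /n/, coda /∅/ ok → permitted
/wve.blez/ — violates constraint 4: syllable 2 coda contains /z/ → not permitted
/geb/ — σ1 onset /g/, coda /b/ ok → permitted

/dbot.lde/, /nur/, /zwiv/, /dwi.ni/, /geb/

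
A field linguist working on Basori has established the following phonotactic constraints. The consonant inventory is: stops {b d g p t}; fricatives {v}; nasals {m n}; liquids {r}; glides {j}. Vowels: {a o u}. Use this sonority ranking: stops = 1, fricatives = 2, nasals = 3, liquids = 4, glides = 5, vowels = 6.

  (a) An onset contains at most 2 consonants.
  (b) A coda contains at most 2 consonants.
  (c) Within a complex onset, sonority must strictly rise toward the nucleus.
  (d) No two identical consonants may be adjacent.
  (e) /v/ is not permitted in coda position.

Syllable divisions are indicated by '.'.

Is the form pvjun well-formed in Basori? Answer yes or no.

pvjun — violates constraint (a): syllable 1 onset /pvj/ has 3 consonants (> 2) → ill-formed

no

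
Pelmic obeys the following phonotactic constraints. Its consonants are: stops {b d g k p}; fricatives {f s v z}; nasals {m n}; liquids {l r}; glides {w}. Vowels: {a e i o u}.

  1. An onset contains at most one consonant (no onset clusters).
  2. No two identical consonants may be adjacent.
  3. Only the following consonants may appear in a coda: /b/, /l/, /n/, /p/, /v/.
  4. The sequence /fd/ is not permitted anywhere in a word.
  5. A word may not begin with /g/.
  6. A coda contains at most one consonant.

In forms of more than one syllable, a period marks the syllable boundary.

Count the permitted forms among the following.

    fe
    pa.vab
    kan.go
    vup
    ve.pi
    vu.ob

fe — σ1 onset /f/, coda /∅/ ok → permitted
pa.vab — σ1 onset /p/, coda /∅/ ok; σ2 onset /v/, coda /b/ ok → permitted
kan.go — σ1 onset /k/, coda /n/ ok; σ2 onset /g/, coda /∅/ ok → permitted
vup — σ1 onset /v/, coda /p/ ok → permitted
ve.pi — σ1 onset /v/, coda /∅/ ok; σ2 onset /p/, coda /∅/ ok → permitted
vu.ob — σ1 onset /v/, coda /∅/ ok; σ2 onset /∅/, coda /b/ ok → permitted
Permitted: fe, pa.vab, kan.go, vup, ve.pi, vu.ob → 6.

6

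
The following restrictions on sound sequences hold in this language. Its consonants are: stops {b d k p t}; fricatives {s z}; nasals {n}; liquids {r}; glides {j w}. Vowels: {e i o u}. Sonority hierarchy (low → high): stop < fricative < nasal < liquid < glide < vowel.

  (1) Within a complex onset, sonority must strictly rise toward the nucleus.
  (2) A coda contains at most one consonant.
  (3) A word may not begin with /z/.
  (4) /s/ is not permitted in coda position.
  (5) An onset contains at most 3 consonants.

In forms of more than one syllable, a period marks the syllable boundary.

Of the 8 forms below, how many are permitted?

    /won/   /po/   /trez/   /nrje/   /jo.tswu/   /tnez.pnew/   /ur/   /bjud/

8

/won/ — σ1 onset /w/, coda /n/ ok → permitted
/po/ — σ1 onset /p/, coda /∅/ ok → permitted
/trez/ — σ1 onset /tr/ (1→4 rises), coda /z/ ok → permitted
/nrje/ — σ1 onset /nrj/ (3→4→5 rises), coda /∅/ ok → permitted
/jo.tswu/ — σ1 onset /j/, coda /∅/ ok; σ2 onset /tsw/ (1→2→5 rises), coda /∅/ ok → permitted
/tnez.pnew/ — σ1 onset /tn/ (1→3 rises), coda /z/ ok; σ2 onset /pn/ (1→3 rises), coda /w/ ok → permitted
/ur/ — σ1 onset /∅/, coda /r/ ok → permitted
/bjud/ — σ1 onset /bj/ (1→5 rises), coda /d/ ok → permitted
Permitted: /won/, /po/, /trez/, /nrje/, /jo.tswu/, /tnez.pnew/, /ur/, /bjud/ → 8.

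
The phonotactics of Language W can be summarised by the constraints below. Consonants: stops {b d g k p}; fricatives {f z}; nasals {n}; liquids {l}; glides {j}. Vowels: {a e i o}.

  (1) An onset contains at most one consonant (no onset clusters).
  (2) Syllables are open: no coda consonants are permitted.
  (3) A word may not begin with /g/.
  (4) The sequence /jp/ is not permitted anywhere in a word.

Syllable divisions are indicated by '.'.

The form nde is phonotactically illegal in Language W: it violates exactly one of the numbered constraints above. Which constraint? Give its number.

nde: syllable 1 onset /nd/ has 2 consonants (> 1).
This is a violation of constraint 1: "An onset contains at most one consonant (no onset clusters)."
The remaining constraints (2, 3, 4) are satisfied.

1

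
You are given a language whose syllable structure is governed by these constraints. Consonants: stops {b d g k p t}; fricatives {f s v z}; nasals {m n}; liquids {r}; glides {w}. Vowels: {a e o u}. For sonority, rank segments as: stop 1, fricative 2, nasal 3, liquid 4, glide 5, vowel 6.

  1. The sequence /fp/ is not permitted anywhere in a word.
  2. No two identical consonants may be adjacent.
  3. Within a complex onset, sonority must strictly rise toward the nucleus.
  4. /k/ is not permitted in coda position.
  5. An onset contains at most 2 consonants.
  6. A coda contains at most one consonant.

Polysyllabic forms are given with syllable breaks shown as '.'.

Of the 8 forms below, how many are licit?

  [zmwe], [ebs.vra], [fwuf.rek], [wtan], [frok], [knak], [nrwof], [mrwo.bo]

[zmwe] — violates constraint 5: syllable 1 onset /zmw/ has 3 consonants (> 2) → illicit
[ebs.vra] — violates constraint 6: syllable 1 coda /bs/ has 2 consonants (> 1) → illicit
[fwuf.rek] — violates constraint 4: syllable 2 coda contains /k/ → illicit
[wtan] — violates constraint 3: syllable 1 onset /wt/: /w/ (glide, 5) → /t/ (stop, 1) does not rise → illicit
[frok] — violates constraint 4: syllable 1 coda contains /k/ → illicit
[knak] — violates constraint 4: syllable 1 coda contains /k/ → illicit
[nrwof] — violates constraint 5: syllable 1 onset /nrw/ has 3 consonants (> 2) → illicit
[mrwo.bo] — violates constraint 5: syllable 1 onset /mrw/ has 3 consonants (> 2) → illicit
No form is licit → 0.

0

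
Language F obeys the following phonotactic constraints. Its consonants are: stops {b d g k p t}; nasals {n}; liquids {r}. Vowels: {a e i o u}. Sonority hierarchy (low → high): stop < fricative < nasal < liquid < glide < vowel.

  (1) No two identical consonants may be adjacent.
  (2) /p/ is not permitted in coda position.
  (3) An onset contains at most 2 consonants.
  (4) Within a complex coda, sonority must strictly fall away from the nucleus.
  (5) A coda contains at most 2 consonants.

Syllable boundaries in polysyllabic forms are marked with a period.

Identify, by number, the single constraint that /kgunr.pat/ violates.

4

/kgunr.pat/: syllable 1 coda /nr/: /n/ (nasal, 3) → /r/ (liquid, 4) does not fall.
This is a violation of constraint 4: "Within a complex coda, sonority must strictly fall away from the nucleus."
The remaining constraints (1, 2, 3, 5) are satisfied.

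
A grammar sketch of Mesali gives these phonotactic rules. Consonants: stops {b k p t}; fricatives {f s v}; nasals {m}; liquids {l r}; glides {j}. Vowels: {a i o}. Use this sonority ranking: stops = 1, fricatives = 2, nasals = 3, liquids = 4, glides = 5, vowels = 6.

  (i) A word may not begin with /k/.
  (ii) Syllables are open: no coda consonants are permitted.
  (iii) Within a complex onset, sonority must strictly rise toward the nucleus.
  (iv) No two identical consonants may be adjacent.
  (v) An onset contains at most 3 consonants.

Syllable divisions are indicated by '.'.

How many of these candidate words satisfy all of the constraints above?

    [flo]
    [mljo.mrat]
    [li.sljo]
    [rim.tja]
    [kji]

[flo] — σ1 onset /fl/ (2→4 rises), coda /∅/ ok → licit
[mljo.mrat] — violates constraint (ii): syllable 2 coda /t/ has 1 consonant (> 0) → illicit
[li.sljo] — σ1 onset /l/, coda /∅/ ok; σ2 onset /slj/ (2→4→5 rises), coda /∅/ ok → licit
[rim.tja] — violates constraint (ii): syllable 1 coda /m/ has 1 consonant (> 0) → illicit
[kji] — violates constraint (i): word begins with /k/ → illicit
Licit: [flo], [li.sljo] → 2.

2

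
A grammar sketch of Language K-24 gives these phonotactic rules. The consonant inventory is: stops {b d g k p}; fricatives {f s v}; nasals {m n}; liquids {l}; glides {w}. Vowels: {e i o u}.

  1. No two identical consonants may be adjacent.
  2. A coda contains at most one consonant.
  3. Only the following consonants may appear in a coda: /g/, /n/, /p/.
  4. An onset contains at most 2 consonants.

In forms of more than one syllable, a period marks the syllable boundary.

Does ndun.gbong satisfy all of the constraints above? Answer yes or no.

no

ndun.gbong — violates constraint 2: syllable 2 coda /ng/ has 2 consonants (> 1) → illicit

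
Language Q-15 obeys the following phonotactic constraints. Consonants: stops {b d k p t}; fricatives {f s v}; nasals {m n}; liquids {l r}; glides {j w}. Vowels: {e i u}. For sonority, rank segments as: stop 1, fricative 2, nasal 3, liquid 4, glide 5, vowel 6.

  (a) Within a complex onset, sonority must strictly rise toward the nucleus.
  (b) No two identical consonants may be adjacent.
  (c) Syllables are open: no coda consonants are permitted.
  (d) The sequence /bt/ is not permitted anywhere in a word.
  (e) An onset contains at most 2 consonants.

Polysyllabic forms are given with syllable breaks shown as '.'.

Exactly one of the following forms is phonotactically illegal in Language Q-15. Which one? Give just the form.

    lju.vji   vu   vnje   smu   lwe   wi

lju.vji — σ1 onset /lj/ (4→5 rises), coda /∅/ ok; σ2 onset /vj/ (2→5 rises), coda /∅/ ok → phonotactically legal
vu — σ1 onset /v/, coda /∅/ ok → phonotactically legal
vnje — violates constraint (e): syllable 1 onset /vnj/ has 3 consonants (> 2) → phonotactically illegal
smu — σ1 onset /sm/ (2→3 rises), coda /∅/ ok → phonotactically legal
lwe — σ1 onset /lw/ (4→5 rises), coda /∅/ ok → phonotactically legal
wi — σ1 onset /w/, coda /∅/ ok → phonotactically legal

vnje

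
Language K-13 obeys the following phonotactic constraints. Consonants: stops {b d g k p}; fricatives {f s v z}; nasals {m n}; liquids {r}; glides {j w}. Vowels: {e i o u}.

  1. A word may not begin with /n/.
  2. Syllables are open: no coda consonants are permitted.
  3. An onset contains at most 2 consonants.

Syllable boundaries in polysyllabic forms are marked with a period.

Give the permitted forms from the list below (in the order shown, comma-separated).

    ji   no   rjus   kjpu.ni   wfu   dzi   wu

ji — σ1 onset /j/, coda /∅/ ok → permitted
no — violates constraint 1: word begins with /n/ → not permitted
rjus — violates constraint 2: syllable 1 coda /s/ has 1 consonant (> 0) → not permitted
kjpu.ni — violates constraint 3: syllable 1 onset /kjp/ has 3 consonants (> 2) → not permitted
wfu — σ1 onset /wf/ (2C), coda /∅/ ok → permitted
dzi — σ1 onset /dz/ (2C), coda /∅/ ok → permitted
wu — σ1 onset /w/, coda /∅/ ok → permitted

ji, wfu, dzi, wu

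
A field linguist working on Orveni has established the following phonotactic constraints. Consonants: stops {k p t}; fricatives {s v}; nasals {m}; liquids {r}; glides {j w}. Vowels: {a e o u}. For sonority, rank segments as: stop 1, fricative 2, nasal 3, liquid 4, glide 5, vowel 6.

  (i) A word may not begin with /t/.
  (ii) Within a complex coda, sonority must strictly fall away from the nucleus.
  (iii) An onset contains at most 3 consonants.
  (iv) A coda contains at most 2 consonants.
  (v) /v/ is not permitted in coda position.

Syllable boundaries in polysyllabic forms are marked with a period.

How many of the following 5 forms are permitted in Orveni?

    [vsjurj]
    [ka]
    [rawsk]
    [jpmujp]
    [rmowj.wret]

[vsjurj] — violates constraint (ii): syllable 1 coda /rj/: /r/ (liquid, 4) → /j/ (glide, 5) does not fall → not permitted
[ka] — σ1 onset /k/, coda /∅/ ok → permitted
[rawsk] — violates constraint (iv): syllable 1 coda /wsk/ has 3 consonants (> 2) → not permitted
[jpmujp] — σ1 onset /jpm/ (3C), coda /jp/ (5→1 falls) ok → permitted
[rmowj.wret] — violates constraint (ii): syllable 1 coda /wj/: /w/ (glide, 5) → /j/ (glide, 5) does not fall → not permitted
Permitted: [ka], [jpmujp] → 2.

2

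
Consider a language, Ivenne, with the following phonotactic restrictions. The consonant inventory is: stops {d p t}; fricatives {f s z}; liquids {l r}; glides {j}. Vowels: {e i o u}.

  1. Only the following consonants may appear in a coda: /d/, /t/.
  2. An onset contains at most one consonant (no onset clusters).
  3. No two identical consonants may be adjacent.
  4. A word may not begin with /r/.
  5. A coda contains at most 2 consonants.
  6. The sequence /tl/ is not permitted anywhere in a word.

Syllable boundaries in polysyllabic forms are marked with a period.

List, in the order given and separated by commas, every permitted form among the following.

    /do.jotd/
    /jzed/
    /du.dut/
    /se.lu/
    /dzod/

/do.jotd/ — σ1 onset /d/, coda /∅/ ok; σ2 onset /j/, coda /td/ (2C) ok → permitted
/jzed/ — violates constraint 2: syllable 1 onset /jz/ has 2 consonants (> 1) → not permitted
/du.dut/ — σ1 onset /d/, coda /∅/ ok; σ2 onset /d/, coda /t/ ok → permitted
/se.lu/ — σ1 onset /s/, coda /∅/ ok; σ2 onset /l/, coda /∅/ ok → permitted
/dzod/ — violates constraint 2: syllable 1 onset /dz/ has 2 consonants (> 1) → not permitted

/do.jotd/, /du.dut/, /se.lu/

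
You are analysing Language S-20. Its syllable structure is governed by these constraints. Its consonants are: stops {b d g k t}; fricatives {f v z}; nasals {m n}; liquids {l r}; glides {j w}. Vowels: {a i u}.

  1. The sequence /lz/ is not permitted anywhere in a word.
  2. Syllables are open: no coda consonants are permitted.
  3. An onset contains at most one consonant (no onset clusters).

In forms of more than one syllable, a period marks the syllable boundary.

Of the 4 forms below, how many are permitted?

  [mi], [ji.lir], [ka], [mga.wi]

[mi] — σ1 onset /m/, coda /∅/ ok → permitted
[ji.lir] — violates constraint 2: syllable 2 coda /r/ has 1 consonant (> 0) → not permitted
[ka] — σ1 onset /k/, coda /∅/ ok → permitted
[mga.wi] — violates constraint 3: syllable 1 onset /mg/ has 2 consonants (> 1) → not permitted
Permitted: [mi], [ka] → 2.

2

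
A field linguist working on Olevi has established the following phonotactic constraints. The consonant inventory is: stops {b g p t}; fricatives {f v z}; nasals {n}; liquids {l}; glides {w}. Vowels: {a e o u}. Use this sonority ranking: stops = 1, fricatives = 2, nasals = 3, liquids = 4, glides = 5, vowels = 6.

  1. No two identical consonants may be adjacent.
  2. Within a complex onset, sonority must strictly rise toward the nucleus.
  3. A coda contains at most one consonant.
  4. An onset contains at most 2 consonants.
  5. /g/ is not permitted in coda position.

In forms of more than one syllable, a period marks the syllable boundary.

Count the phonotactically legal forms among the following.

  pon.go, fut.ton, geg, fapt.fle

pon.go — σ1 onset /p/, coda /n/ ok; σ2 onset /g/, coda /∅/ ok → phonotactically legal
fut.ton — violates constraint 1: adjacent identical consonants /tt/ → phonotactically illegal
geg — violates constraint 5: syllable 1 coda contains /g/ → phonotactically illegal
fapt.fle — violates constraint 3: syllable 1 coda /pt/ has 2 consonants (> 1) → phonotactically illegal
Phonotactically legal: pon.go → 1.

1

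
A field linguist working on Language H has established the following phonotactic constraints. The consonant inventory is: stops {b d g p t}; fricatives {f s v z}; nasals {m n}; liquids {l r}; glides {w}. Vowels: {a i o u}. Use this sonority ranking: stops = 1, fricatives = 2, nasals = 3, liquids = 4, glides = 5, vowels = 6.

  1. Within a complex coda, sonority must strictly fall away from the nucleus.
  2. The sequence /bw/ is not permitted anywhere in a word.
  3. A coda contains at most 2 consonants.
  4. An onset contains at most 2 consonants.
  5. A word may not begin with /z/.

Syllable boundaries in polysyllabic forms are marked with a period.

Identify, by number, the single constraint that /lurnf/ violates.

/lurnf/: syllable 1 coda /rnf/ has 3 consonants (> 2).
This is a violation of constraint 3: "A coda contains at most 2 consonants."
The remaining constraints (1, 2, 4, 5) are satisfied.

3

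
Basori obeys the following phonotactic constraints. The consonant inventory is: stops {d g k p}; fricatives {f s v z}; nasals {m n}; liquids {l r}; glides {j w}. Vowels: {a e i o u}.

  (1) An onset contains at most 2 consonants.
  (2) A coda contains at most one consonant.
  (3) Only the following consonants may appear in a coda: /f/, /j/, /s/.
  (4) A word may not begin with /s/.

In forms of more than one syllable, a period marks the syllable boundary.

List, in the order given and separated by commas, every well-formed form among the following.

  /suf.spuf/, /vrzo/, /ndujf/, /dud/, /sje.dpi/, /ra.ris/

/suf.spuf/ — violates constraint 4: word begins with /s/ → ill-formed
/vrzo/ — violates constraint 1: syllable 1 onset /vrz/ has 3 consonants (> 2) → ill-formed
/ndujf/ — violates constraint 2: syllable 1 coda /jf/ has 2 consonants (> 1) → ill-formed
/dud/ — violates constraint 3: syllable 1 coda contains /d/, which is not a licensed coda consonant → ill-formed
/sje.dpi/ — violates constraint 4: word begins with /s/ → ill-formed
/ra.ris/ — σ1 onset /r/, coda /∅/ ok; σ2 onset /r/, coda /s/ ok → well-formed

/ra.ris/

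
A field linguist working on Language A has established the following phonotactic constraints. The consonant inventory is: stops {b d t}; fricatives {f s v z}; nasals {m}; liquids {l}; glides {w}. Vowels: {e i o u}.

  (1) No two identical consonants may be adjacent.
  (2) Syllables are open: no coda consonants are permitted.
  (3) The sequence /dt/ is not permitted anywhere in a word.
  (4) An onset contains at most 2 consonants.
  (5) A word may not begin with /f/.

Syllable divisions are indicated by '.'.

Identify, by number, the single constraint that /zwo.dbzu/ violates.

/zwo.dbzu/: syllable 2 onset /dbz/ has 3 consonants (> 2).
This is a violation of constraint 4: "An onset contains at most 2 consonants."
The remaining constraints (1, 2, 3, 5) are satisfied.

4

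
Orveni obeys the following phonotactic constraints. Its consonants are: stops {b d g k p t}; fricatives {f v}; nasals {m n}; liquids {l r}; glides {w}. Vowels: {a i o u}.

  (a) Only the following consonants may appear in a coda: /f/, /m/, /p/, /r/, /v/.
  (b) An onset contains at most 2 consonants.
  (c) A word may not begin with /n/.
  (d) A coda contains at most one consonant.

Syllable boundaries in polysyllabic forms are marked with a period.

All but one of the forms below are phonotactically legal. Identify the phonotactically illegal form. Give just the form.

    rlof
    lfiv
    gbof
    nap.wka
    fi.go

rlof — σ1 onset /rl/ (2C), coda /f/ ok → phonotactically legal
lfiv — σ1 onset /lf/ (2C), coda /v/ ok → phonotactically legal
gbof — σ1 onset /gb/ (2C), coda /f/ ok → phonotactically legal
nap.wka — violates constraint (c): word begins with /n/ → phonotactically illegal
fi.go — σ1 onset /f/, coda /∅/ ok; σ2 onset /g/, coda /∅/ ok → phonotactically legal

nap.wka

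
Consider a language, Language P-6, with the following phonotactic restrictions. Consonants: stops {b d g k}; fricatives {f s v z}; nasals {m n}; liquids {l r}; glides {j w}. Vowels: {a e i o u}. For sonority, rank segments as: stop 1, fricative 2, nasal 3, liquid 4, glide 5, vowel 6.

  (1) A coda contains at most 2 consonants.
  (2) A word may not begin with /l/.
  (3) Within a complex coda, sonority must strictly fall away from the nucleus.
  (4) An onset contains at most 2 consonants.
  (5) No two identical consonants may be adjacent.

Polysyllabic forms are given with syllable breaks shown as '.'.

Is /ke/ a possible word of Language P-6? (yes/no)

/ke/ — σ1 onset /k/, coda /∅/ ok → permitted

yes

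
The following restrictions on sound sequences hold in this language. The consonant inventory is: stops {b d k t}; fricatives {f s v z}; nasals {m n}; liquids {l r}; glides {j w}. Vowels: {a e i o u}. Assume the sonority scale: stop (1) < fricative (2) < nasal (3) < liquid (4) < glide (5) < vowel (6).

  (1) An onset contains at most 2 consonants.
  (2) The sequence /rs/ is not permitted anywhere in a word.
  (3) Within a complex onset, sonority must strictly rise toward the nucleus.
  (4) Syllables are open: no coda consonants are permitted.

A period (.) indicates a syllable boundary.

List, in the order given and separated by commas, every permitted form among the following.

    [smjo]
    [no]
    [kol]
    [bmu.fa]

[smjo] — violates constraint 1: syllable 1 onset /smj/ has 3 consonants (> 2) → not permitted
[no] — σ1 onset /n/, coda /∅/ ok → permitted
[kol] — violates constraint 4: syllable 1 coda /l/ has 1 consonant (> 0) → not permitted
[bmu.fa] — σ1 onset /bm/ (1→3 rises), coda /∅/ ok; σ2 onset /f/, coda /∅/ ok → permitted

[no], [bmu.fa]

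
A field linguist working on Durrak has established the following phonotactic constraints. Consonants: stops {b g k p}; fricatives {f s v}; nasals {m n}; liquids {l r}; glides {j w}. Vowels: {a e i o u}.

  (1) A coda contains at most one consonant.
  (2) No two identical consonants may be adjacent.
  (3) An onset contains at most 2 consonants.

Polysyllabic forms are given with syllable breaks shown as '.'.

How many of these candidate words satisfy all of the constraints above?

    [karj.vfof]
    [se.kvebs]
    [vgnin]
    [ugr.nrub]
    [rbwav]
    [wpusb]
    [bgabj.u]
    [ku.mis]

[karj.vfof] — violates constraint 1: syllable 1 coda /rj/ has 2 consonants (> 1) → not permitted
[se.kvebs] — violates constraint 1: syllable 2 coda /bs/ has 2 consonants (> 1) → not permitted
[vgnin] — violates constraint 3: syllable 1 onset /vgn/ has 3 consonants (> 2) → not permitted
[ugr.nrub] — violates constraint 1: syllable 1 coda /gr/ has 2 consonants (> 1) → not permitted
[rbwav] — violates constraint 3: syllable 1 onset /rbw/ has 3 consonants (> 2) → not permitted
[wpusb] — violates constraint 1: syllable 1 coda /sb/ has 2 consonants (> 1) → not permitted
[bgabj.u] — violates constraint 1: syllable 1 coda /bj/ has 2 consonants (> 1) → not permitted
[ku.mis] — σ1 onset /k/, coda /∅/ ok; σ2 onset /m/, coda /s/ ok → permitted
Permitted: [ku.mis] → 1.

1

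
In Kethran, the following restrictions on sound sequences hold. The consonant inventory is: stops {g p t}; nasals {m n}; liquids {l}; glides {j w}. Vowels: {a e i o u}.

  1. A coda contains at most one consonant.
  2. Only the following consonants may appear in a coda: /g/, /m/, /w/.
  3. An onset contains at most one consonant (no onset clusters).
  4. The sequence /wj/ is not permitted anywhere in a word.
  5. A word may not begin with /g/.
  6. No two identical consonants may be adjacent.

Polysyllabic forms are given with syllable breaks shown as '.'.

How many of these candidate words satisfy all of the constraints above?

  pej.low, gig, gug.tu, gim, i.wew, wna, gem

pej.low — violates constraint 2: syllable 1 coda contains /j/, which is not a licensed coda consonant → ill-formed
gig — violates constraint 5: word begins with /g/ → ill-formed
gug.tu — violates constraint 5: word begins with /g/ → ill-formed
gim — violates constraint 5: word begins with /g/ → ill-formed
i.wew — σ1 onset /∅/, coda /∅/ ok; σ2 onset /w/, coda /w/ ok → well-formed
wna — violates constraint 3: syllable 1 onset /wn/ has 2 consonants (> 1) → ill-formed
gem — violates constraint 5: word begins with /g/ → ill-formed
Well-formed: i.wew → 1.

1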